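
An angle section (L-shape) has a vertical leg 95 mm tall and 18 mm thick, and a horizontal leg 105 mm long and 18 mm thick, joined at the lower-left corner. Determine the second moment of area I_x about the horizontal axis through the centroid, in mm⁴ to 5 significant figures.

Split into non-overlapping primitives; take the origin at the lower-left of the bounding box.
Vertical leg: 18 × 95, A = 1 710 mm², y = 47.5 mm, Ī = 1 286 063 mm⁴.
Horizontal leg (remainder): 87 × 18, A = 1 566 mm², y = 9 mm, Ī = 42 282 mm⁴.
Centroid: ȳ = ΣA·y / ΣA = 29.09615 mm.
Transfer each piece to the horizontal axis through the centroid using Ī + A·d² with d = y − 29.09615:
  vertical leg: d = 18.40385 mm → contributes +1 865 242 mm⁴
  horizontal leg (remainder): d = -20.09615 mm → contributes +674719.6 mm⁴
Total I = 2 539 962 mm⁴.

I_x ≈ 2.5400 × 10⁶ mm⁴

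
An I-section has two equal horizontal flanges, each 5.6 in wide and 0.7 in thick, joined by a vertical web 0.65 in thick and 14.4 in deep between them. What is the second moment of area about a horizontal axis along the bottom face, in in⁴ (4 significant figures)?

Break the section into simple shapes (no overlaps), measuring from the bottom-left corner of the bounding box.
Bottom flange: 5.6 × 0.7, A = 3.92 in², y = 0.35 in, Ī = 0.160067 in⁴.
Web: 0.65 × 14.4, A = 9.36 in², y = 7.9 in, Ī = 161.741 in⁴.
Top flange: 5.6 × 0.7, A = 3.92 in², y = 15.45 in, Ī = 0.160067 in⁴.
Transfer each piece to the bottom edge using Ī + A·d² with d = y − 0:
  bottom flange: d = 0.35 in → contributes +0.640267 in⁴
  web: d = 7.9 in → contributes +745.898 in⁴
  top flange: d = 15.45 in → contributes +935.874 in⁴
Total I = 1682.41 in⁴.

I_base ≈ 1682 in⁴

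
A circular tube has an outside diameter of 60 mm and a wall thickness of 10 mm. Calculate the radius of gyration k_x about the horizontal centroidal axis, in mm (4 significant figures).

Split into non-overlapping primitives; take the origin at the lower-left of the bounding box.
Outer circle: ⌀60, A = 2827.43 mm², y = 30 mm, Ī = 636 173 mm⁴.
Bore (subtracted): ⌀40, A = 1256.64 mm², y = 30 mm, Ī = 125 664 mm⁴.
By symmetry the centroid is at mid-height, ȳ = 30 mm.
All pieces are centred on the horizontal centroidal axis, so I = ΣĪ (holes subtracted) = 510 509 mm⁴.
Radius of gyration: k = √(I/A) = √(510 509 / 1570.8) = 18.0278 mm.

k_x ≈ 18.03 mm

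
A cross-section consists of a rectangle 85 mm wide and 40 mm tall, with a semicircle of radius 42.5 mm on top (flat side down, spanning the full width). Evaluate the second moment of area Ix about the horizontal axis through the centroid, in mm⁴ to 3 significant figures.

Ix ≈ 3.05 × 10⁶ mm⁴

Treat the section as a set of non-overlapping primitives; coordinates are from the bounding-box lower-left.
Rectangular body: 85 × 40, A = 3 400 mm², y = 20 mm, Ī = 453 333 mm⁴.
Semicircular cap: semicircle r = 42.5, A = 2837.3 mm², y = 58.038 mm, Ī = 358 086 mm⁴.
Centroid: ȳ = ΣA·y / ΣA = 37.303 mm.
Transfer each piece to the horizontal axis through the centroid using Ī + A·d² with d = y − 37.303:
  rectangular body: d = -17.303 mm → contributes +1 471 252 mm⁴
  semicircular cap: d = 20.735 mm → contributes +1 577 903 mm⁴
Total I = 3 049 155 mm⁴.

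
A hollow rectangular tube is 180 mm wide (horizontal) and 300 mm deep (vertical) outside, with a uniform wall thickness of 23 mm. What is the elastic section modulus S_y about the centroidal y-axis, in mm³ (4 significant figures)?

S_y ≈ 1.054 × 10⁶ mm³

Treat the section as a set of non-overlapping primitives; coordinates are from the bounding-box lower-left.
Outer rectangle: 180 × 300, A = 54 000 mm², x = 90 mm, Ī = 145 800 000 mm⁴.
Inner void (subtracted): 134 × 254, A = 34 036 mm², x = 90 mm, Ī = 50 929 201 mm⁴.
By symmetry the centroid is at mid-width, x̄ = 90 mm.
All pieces are centred on the centroidal y-axis, so I = ΣĪ (holes subtracted) = 94 870 799 mm⁴.
Extreme fibre distance c = 90 mm; S = I/c = 1 054 120 mm³.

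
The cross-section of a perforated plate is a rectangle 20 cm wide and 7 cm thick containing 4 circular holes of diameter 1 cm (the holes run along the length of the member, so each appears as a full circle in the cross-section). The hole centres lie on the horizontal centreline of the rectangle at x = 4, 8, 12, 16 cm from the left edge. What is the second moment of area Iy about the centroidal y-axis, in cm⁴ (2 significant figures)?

Iy ≈ 4600 cm⁴

Break the section into simple shapes (no overlaps), measuring from the bottom-left corner of the bounding box.
Plate: 20 × 7, A = 140 cm², x = 10 cm, Ī = 4 667 cm⁴.
Hole 1 (subtracted): ⌀1, A = 0.7854 cm², x = 4 cm, Ī = 0.04909 cm⁴.
Hole 2 (subtracted): ⌀1, A = 0.7854 cm², x = 8 cm, Ī = 0.04909 cm⁴.
Hole 3 (subtracted): ⌀1, A = 0.7854 cm², x = 12 cm, Ī = 0.04909 cm⁴.
Hole 4 (subtracted): ⌀1, A = 0.7854 cm², x = 16 cm, Ī = 0.04909 cm⁴.
By symmetry the centroid is at mid-width, x̄ = 10 cm.
Transfer each piece to the centroidal y-axis using Ī + A·d² with d = x − 10:
  plate: d = 0 cm → contributes +4 667 cm⁴
  hole 1: d = -6 cm → contributes −28.32 cm⁴
  hole 2: d = -2 cm → contributes −3.191 cm⁴
  hole 3: d = 2 cm → contributes −3.191 cm⁴
  hole 4: d = 6 cm → contributes −28.32 cm⁴
Total I = 4 604 cm⁴.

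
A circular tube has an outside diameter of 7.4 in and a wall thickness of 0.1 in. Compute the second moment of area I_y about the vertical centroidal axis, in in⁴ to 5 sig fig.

I_y ≈ 15.280 in⁴

Treat the section as a set of non-overlapping primitives; coordinates are from the bounding-box lower-left.
Outer circle: ⌀7.4, A = 43.0084 in², x = 3.7 in, Ī = 147.1963 in⁴.
Bore (subtracted): ⌀7.2, A = 40.71504 in², x = 3.7 in, Ī = 131.9167 in⁴.
By symmetry the centroid is at mid-width, x̄ = 3.7 in.
All pieces are centred on the vertical centroidal axis, so I = ΣĪ (holes subtracted) = 15.27953 in⁴.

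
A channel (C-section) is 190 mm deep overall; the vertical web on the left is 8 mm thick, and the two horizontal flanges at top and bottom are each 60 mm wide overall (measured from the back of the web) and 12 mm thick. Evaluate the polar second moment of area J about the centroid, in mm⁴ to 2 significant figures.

J ≈ 1.5 × 10⁷ mm⁴

Break the section into simple shapes (no overlaps), measuring from the bottom-left corner of the bounding box.
Web: 8 × 190, A = 1 520 mm², y = 95 mm, Ī = 4 572 667 mm⁴.
Top flange (beyond web): 52 × 12, A = 624 mm², y = 184 mm, Ī = 7 488 mm⁴.
Bottom flange (beyond web): 52 × 12, A = 624 mm², y = 6 mm, Ī = 7 488 mm⁴.
By symmetry the centroid is at mid-height, ȳ = 95 mm.
Transfer each piece to the centroidal x-axis using Ī + A·d² with d = y − 95:
  web: d = 0 mm → contributes +4 572 667 mm⁴
  top flange (beyond web): d = 89 mm → contributes +4 950 192 mm⁴
  bottom flange (beyond web): d = -89 mm → contributes +4 950 192 mm⁴
Total I = 14 473 051 mm⁴.
For the y-axis: x̄ = 17.53 mm.
Repeating about the centroidal y-axis gives I_y = 906 109 mm⁴.
Polar second moment: J = I_x + I_y = 15 379 159 mm⁴.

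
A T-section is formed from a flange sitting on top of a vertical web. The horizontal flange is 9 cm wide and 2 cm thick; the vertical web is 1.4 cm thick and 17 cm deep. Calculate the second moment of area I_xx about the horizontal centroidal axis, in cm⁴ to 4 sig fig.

I_xx ≈ 1504 cm⁴

Treat the section as a set of non-overlapping primitives; coordinates are from the bounding-box lower-left.
Flange: 9 × 2, A = 18 cm², y = 18 cm, Ī = 6 cm⁴.
Web: 1.4 × 17, A = 23.8 cm², y = 8.5 cm, Ī = 573.183 cm⁴.
Centroid: ȳ = ΣA·y / ΣA = 12.5909 cm.
Transfer each piece to the horizontal centroidal axis using Ī + A·d² with d = y − 12.5909:
  flange: d = 5.40909 cm → contributes +532.649 cm⁴
  web: d = -4.09091 cm → contributes +971.489 cm⁴
Total I = 1504.14 cm⁴.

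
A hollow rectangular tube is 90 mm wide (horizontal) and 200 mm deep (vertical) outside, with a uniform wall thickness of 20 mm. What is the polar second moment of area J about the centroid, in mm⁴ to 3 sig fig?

J ≈ 5.34 × 10⁷ mm⁴

Break the section into simple shapes (no overlaps), measuring from the bottom-left corner of the bounding box.
Outer rectangle: 90 × 200, A = 18 000 mm², y = 100 mm, Ī = 60 000 000 mm⁴.
Inner void (subtracted): 50 × 160, A = 8 000 mm², y = 100 mm, Ī = 17 066 667 mm⁴.
By symmetry the centroid is at mid-height, ȳ = 100 mm.
All pieces are centred on the centroidal x-axis, so I = ΣĪ (holes subtracted) = 42 933 333 mm⁴.
Repeating about the centroidal y-axis gives I_y = 10 483 333 mm⁴.
Polar second moment: J = I_x + I_y = 53 416 667 mm⁴.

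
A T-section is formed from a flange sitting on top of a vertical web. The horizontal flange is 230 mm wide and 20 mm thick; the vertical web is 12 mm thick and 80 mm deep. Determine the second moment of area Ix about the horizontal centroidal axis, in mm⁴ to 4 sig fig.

Ix ≈ 2.651 × 10⁶ mm⁴

Split into non-overlapping primitives; take the origin at the lower-left of the bounding box.
Flange: 230 × 20, A = 4 600 mm², y = 90 mm, Ī = 153 333 mm⁴.
Web: 12 × 80, A = 960 mm², y = 40 mm, Ī = 512 000 mm⁴.
Centroid: ȳ = ΣA·y / ΣA = 81.3669 mm.
Transfer each piece to the horizontal centroidal axis using Ī + A·d² with d = y − 81.3669:
  flange: d = 8.63309 mm → contributes +496 173 mm⁴
  web: d = -41.3669 mm → contributes +2 154 772 mm⁴
Total I = 2 650 945 mm⁴.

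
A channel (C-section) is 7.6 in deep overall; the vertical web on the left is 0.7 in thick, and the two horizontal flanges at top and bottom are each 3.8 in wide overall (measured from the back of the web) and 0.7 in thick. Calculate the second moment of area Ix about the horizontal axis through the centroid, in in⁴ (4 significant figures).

Break the section into simple shapes (no overlaps), measuring from the bottom-left corner of the bounding box.
Web: 0.7 × 7.6, A = 5.32 in², y = 3.8 in, Ī = 25.6069 in⁴.
Top flange (beyond web): 3.1 × 0.7, A = 2.17 in², y = 7.25 in, Ī = 0.0886083 in⁴.
Bottom flange (beyond web): 3.1 × 0.7, A = 2.17 in², y = 0.35 in, Ī = 0.0886083 in⁴.
By symmetry the centroid is at mid-height, ȳ = 3.8 in.
Transfer each piece to the horizontal axis through the centroid using Ī + A·d² with d = y − 3.8:
  web: d = 0 in → contributes +25.6069 in⁴
  top flange (beyond web): d = 3.45 in → contributes +25.917 in⁴
  bottom flange (beyond web): d = -3.45 in → contributes +25.917 in⁴
Total I = 77.441 in⁴.

Ix ≈ 77.44 in⁴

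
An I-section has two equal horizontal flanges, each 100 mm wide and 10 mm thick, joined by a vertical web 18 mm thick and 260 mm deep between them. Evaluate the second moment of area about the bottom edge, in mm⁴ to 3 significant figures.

I_base ≈ 1.94 × 10⁸ mm⁴

Break the section into simple shapes (no overlaps), measuring from the bottom-left corner of the bounding box.
Bottom flange: 100 × 10, A = 1 000 mm², y = 5 mm, Ī = 8333.3 mm⁴.
Web: 18 × 260, A = 4 680 mm², y = 140 mm, Ī = 26 364 000 mm⁴.
Top flange: 100 × 10, A = 1 000 mm², y = 275 mm, Ī = 8333.3 mm⁴.
Transfer each piece to a horizontal axis along the bottom face using Ī + A·d² with d = y − 0:
  bottom flange: d = 5 mm → contributes +33 333 mm⁴
  web: d = 140 mm → contributes +118 092 000 mm⁴
  top flange: d = 275 mm → contributes +75 633 333 mm⁴
Total I = 193 758 667 mm⁴.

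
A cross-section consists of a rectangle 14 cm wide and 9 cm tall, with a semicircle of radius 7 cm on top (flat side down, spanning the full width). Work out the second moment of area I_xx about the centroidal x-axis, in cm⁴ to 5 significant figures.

Treat the section as a set of non-overlapping primitives; coordinates are from the bounding-box lower-left.
Rectangular body: 14 × 9, A = 126 cm², y = 4.5 cm, Ī = 850.5 cm⁴.
Semicircular cap: semicircle r = 7, A = 76.96902 cm², y = 11.97089 cm, Ī = 263.5265 cm⁴.
Centroid: ȳ = ΣA·y / ΣA = 7.333079 cm.
Transfer each piece to the centroidal x-axis using Ī + A·d² with d = y − 7.333079:
  rectangular body: d = -2.833079 cm → contributes +1861.818 cm⁴
  semicircular cap: d = 4.637813 cm → contributes +1919.077 cm⁴
Total I = 3780.896 cm⁴.

I_xx ≈ 3780.9 cm⁴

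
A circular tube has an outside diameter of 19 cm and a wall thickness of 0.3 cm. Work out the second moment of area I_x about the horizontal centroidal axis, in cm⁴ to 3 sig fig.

Treat the section as a set of non-overlapping primitives; coordinates are from the bounding-box lower-left.
Outer circle: ⌀19, A = 283.53 cm², y = 9.5 cm, Ī = 6397.1 cm⁴.
Bore (subtracted): ⌀18.4, A = 265.9 cm², y = 9.5 cm, Ī = 5626.5 cm⁴.
By symmetry the centroid is at mid-height, ȳ = 9.5 cm.
All pieces are centred on the horizontal centroidal axis, so I = ΣĪ (holes subtracted) = 770.58 cm⁴.

I_x ≈ 771 cm⁴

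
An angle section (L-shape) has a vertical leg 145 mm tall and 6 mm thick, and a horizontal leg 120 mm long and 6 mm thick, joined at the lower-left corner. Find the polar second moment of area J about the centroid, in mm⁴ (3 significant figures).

Decompose the section into non-overlapping parts with the origin at the bottom-left of its bounding rectangle.
Vertical leg: 6 × 145, A = 870 mm², y = 72.5 mm, Ī = 1 524 313 mm⁴.
Horizontal leg (remainder): 114 × 6, A = 684 mm², y = 3 mm, Ī = 2 052 mm⁴.
Centroid: ȳ = ΣA·y / ΣA = 41.909 mm.
Transfer each piece to the centroidal x-axis using Ī + A·d² with d = y − 41.909:
  vertical leg: d = 30.591 mm → contributes +2 338 452 mm⁴
  horizontal leg (remainder): d = -38.909 mm → contributes +1 037 581 mm⁴
Total I = 3 376 033 mm⁴.
For the y-axis: x̄ = 29.409 mm.
Repeating about the centroidal y-axis gives I_y = 2 121 946 mm⁴.
Polar second moment: J = I_x + I_y = 5 497 979 mm⁴.

J ≈ 5.50 × 10⁶ mm⁴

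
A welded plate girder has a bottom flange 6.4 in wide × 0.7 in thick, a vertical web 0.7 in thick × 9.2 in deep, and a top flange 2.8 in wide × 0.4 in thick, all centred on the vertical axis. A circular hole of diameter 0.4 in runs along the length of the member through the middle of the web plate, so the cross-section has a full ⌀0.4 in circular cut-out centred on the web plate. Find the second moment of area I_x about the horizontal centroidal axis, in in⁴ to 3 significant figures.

Decompose the section into non-overlapping parts with the origin at the bottom-left of its bounding rectangle.
Bottom plate: 6.4 × 0.7, A = 4.48 in², y = 0.35 in, Ī = 0.18293 in⁴.
Web plate: 0.7 × 9.2, A = 6.44 in², y = 5.3 in, Ī = 45.423 in⁴.
Top plate: 2.8 × 0.4, A = 1.12 in², y = 10.1 in, Ī = 0.014933 in⁴.
Hole (subtracted): ⌀0.4, A = 0.12566 in², y = 5.3 in, Ī = 0.0012566 in⁴.
Centroid: ȳ = ΣA·y / ΣA = 3.8899 in.
Transfer each piece to the horizontal centroidal axis using Ī + A·d² with d = y − 3.8899:
  bottom plate: d = -3.5399 in → contributes +56.322 in⁴
  web plate: d = 1.4101 in → contributes +58.228 in⁴
  top plate: d = 6.2101 in → contributes +43.208 in⁴
  hole: d = 1.4101 in → contributes −0.25111 in⁴
Total I = 157.51 in⁴.

I_x ≈ 158 in⁴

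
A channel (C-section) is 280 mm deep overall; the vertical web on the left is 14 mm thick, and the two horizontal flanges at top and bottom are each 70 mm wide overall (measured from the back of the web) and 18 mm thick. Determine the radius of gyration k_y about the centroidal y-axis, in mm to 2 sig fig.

Treat the section as a set of non-overlapping primitives; coordinates are from the bounding-box lower-left.
Web: 14 × 280, A = 3 920 mm², x = 7 mm, Ī = 64 027 mm⁴.
Top flange (beyond web): 56 × 18, A = 1 008 mm², x = 42 mm, Ī = 263 424 mm⁴.
Bottom flange (beyond web): 56 × 18, A = 1 008 mm², x = 42 mm, Ī = 263 424 mm⁴.
Centroid: x̄ = ΣA·x / ΣA = 18.89 mm.
Transfer each piece to the centroidal y-axis using Ī + A·d² with d = x − 18.89:
  web: d = -11.89 mm → contributes +617 906 mm⁴
  top flange (beyond web): d = 23.11 mm → contributes +801 918 mm⁴
  bottom flange (beyond web): d = 23.11 mm → contributes +801 918 mm⁴
Total I = 2 221 743 mm⁴.
Radius of gyration: k = √(I/A) = √(2 221 743 / 5 936) = 19.35 mm.

k_y ≈ 19 mm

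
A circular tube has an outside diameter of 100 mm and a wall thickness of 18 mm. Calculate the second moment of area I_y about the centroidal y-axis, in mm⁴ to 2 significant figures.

Break the section into simple shapes (no overlaps), measuring from the bottom-left corner of the bounding box.
Outer circle: ⌀100, A = 7 854 mm², x = 50 mm, Ī = 4 908 739 mm⁴.
Bore (subtracted): ⌀64, A = 3 217 mm², x = 50 mm, Ī = 823 550 mm⁴.
By symmetry the centroid is at mid-width, x̄ = 50 mm.
All pieces are centred on the centroidal y-axis, so I = ΣĪ (holes subtracted) = 4 085 189 mm⁴.

I_y ≈ 4.1 × 10⁶ mm⁴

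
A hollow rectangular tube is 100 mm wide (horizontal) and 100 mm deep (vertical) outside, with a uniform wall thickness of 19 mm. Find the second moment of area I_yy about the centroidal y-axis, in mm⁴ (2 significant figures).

I_yy ≈ 7.1 × 10⁶ mm⁴

Break the section into simple shapes (no overlaps), measuring from the bottom-left corner of the bounding box.
Outer rectangle: 100 × 100, A = 10 000 mm², x = 50 mm, Ī = 8 333 333 mm⁴.
Inner void (subtracted): 62 × 62, A = 3 844 mm², x = 50 mm, Ī = 1 231 361 mm⁴.
By symmetry the centroid is at mid-width, x̄ = 50 mm.
All pieces are centred on the centroidal y-axis, so I = ΣĪ (holes subtracted) = 7 101 972 mm⁴.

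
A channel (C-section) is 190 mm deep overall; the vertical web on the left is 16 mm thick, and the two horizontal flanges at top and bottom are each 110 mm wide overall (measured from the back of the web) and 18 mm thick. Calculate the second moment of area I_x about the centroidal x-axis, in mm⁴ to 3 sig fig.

Break the section into simple shapes (no overlaps), measuring from the bottom-left corner of the bounding box.
Web: 16 × 190, A = 3 040 mm², y = 95 mm, Ī = 9 145 333 mm⁴.
Top flange (beyond web): 94 × 18, A = 1 692 mm², y = 181 mm, Ī = 45 684 mm⁴.
Bottom flange (beyond web): 94 × 18, A = 1 692 mm², y = 9 mm, Ī = 45 684 mm⁴.
By symmetry the centroid is at mid-height, ȳ = 95 mm.
Transfer each piece to the centroidal x-axis using Ī + A·d² with d = y − 95:
  web: d = 0 mm → contributes +9 145 333 mm⁴
  top flange (beyond web): d = 86 mm → contributes +12 559 716 mm⁴
  bottom flange (beyond web): d = -86 mm → contributes +12 559 716 mm⁴
Total I = 34 264 765 mm⁴.

I_x ≈ 3.43 × 10⁷ mm⁴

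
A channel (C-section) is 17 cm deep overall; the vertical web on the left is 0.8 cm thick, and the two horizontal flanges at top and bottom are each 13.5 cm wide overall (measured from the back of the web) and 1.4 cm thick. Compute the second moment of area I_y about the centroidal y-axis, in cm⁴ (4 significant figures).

I_y ≈ 926.9 cm⁴

Decompose the section into non-overlapping parts with the origin at the bottom-left of its bounding rectangle.
Web: 0.8 × 17, A = 13.6 cm², x = 0.4 cm, Ī = 0.725333 cm⁴.
Top flange (beyond web): 12.7 × 1.4, A = 17.78 cm², x = 7.15 cm, Ī = 238.978 cm⁴.
Bottom flange (beyond web): 12.7 × 1.4, A = 17.78 cm², x = 7.15 cm, Ī = 238.978 cm⁴.
Centroid: x̄ = ΣA·x / ΣA = 5.28263 cm.
Transfer each piece to the centroidal y-axis using Ī + A·d² with d = x − 5.28263:
  web: d = -4.88263 cm → contributes +324.95 cm⁴
  top flange (beyond web): d = 1.86737 cm → contributes +300.978 cm⁴
  bottom flange (beyond web): d = 1.86737 cm → contributes +300.978 cm⁴
Total I = 926.907 cm⁴.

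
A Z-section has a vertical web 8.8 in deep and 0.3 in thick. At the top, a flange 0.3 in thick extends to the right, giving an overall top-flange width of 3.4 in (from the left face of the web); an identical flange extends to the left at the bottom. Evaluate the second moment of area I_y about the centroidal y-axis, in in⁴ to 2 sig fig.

I_y ≈ 6.9 in⁴

Decompose the section into non-overlapping parts with the origin at the bottom-left of its bounding rectangle.
Web: 0.3 × 8.8, A = 2.64 in², x = 3.25 in, Ī = 0.0198 in⁴.
Top flange (beyond web): 3.1 × 0.3, A = 0.93 in², x = 4.95 in, Ī = 0.7448 in⁴.
Bottom flange (beyond web): 3.1 × 0.3, A = 0.93 in², x = 1.55 in, Ī = 0.7448 in⁴.
Centroid: x̄ = ΣA·x / ΣA = 3.25 in.
Transfer each piece to the centroidal y-axis using Ī + A·d² with d = x − 3.25:
  web: d = 0 in → contributes +0.0198 in⁴
  top flange (beyond web): d = 1.7 in → contributes +3.432 in⁴
  bottom flange (beyond web): d = -1.7 in → contributes +3.432 in⁴
Total I = 6.885 in⁴.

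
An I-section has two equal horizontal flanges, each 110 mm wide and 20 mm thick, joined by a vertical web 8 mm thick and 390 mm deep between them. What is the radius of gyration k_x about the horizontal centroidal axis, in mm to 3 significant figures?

k_x ≈ 173 mm

Treat the section as a set of non-overlapping primitives; coordinates are from the bounding-box lower-left.
Bottom flange: 110 × 20, A = 2 200 mm², y = 10 mm, Ī = 73 333 mm⁴.
Web: 8 × 390, A = 3 120 mm², y = 215 mm, Ī = 39 546 000 mm⁴.
Top flange: 110 × 20, A = 2 200 mm², y = 420 mm, Ī = 73 333 mm⁴.
By symmetry the centroid is at mid-height, ȳ = 215 mm.
Transfer each piece to the horizontal centroidal axis using Ī + A·d² with d = y − 215:
  bottom flange: d = -205 mm → contributes +92 528 333 mm⁴
  web: d = 0 mm → contributes +39 546 000 mm⁴
  top flange: d = 205 mm → contributes +92 528 333 mm⁴
Total I = 224 602 667 mm⁴.
Radius of gyration: k = √(I/A) = √(224 602 667 / 7 520) = 172.82 mm.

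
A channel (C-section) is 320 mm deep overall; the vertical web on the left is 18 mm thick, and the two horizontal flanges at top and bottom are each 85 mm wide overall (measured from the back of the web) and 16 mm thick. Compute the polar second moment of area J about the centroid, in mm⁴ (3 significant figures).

Decompose the section into non-overlapping parts with the origin at the bottom-left of its bounding rectangle.
Web: 18 × 320, A = 5 760 mm², y = 160 mm, Ī = 49 152 000 mm⁴.
Top flange (beyond web): 67 × 16, A = 1 072 mm², y = 312 mm, Ī = 22 869 mm⁴.
Bottom flange (beyond web): 67 × 16, A = 1 072 mm², y = 8 mm, Ī = 22 869 mm⁴.
By symmetry the centroid is at mid-height, ȳ = 160 mm.
Transfer each piece to the centroidal x-axis using Ī + A·d² with d = y − 160:
  web: d = 0 mm → contributes +49 152 000 mm⁴
  top flange (beyond web): d = 152 mm → contributes +24 790 357 mm⁴
  bottom flange (beyond web): d = -152 mm → contributes +24 790 357 mm⁴
Total I = 98 732 715 mm⁴.
For the y-axis: x̄ = 20.528 mm.
Repeating about the centroidal y-axis gives I_y = 3 779 692 mm⁴.
Polar second moment: J = I_x + I_y = 102 512 407 mm⁴.

J ≈ 1.03 × 10⁸ mm⁴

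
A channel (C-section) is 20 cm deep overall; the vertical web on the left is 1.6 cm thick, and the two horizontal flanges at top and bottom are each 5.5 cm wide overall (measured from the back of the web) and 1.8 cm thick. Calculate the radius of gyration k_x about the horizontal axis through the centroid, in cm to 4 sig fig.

k_x ≈ 6.964 cm

Treat the section as a set of non-overlapping primitives; coordinates are from the bounding-box lower-left.
Web: 1.6 × 20, A = 32 cm², y = 10 cm, Ī = 1066.67 cm⁴.
Top flange (beyond web): 3.9 × 1.8, A = 7.02 cm², y = 19.1 cm, Ī = 1.8954 cm⁴.
Bottom flange (beyond web): 3.9 × 1.8, A = 7.02 cm², y = 0.9 cm, Ī = 1.8954 cm⁴.
By symmetry the centroid is at mid-height, ȳ = 10 cm.
Transfer each piece to the horizontal axis through the centroid using Ī + A·d² with d = y − 10:
  web: d = 0 cm → contributes +1066.67 cm⁴
  top flange (beyond web): d = 9.1 cm → contributes +583.222 cm⁴
  bottom flange (beyond web): d = -9.1 cm → contributes +583.222 cm⁴
Total I = 2233.11 cm⁴.
Radius of gyration: k = √(I/A) = √(2233.11 / 46.04) = 6.96446 cm.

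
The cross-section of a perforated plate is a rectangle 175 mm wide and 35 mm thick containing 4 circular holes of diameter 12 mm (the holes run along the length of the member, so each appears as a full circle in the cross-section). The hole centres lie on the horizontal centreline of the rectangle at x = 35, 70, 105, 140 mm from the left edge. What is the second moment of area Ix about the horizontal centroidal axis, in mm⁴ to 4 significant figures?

Ix ≈ 6.212 × 10⁵ mm⁴

Break the section into simple shapes (no overlaps), measuring from the bottom-left corner of the bounding box.
Plate: 175 × 35, A = 6 125 mm², y = 17.5 mm, Ī = 625 260 mm⁴.
Hole 1 (subtracted): ⌀12, A = 113.097 mm², y = 17.5 mm, Ī = 1017.88 mm⁴.
Hole 2 (subtracted): ⌀12, A = 113.097 mm², y = 17.5 mm, Ī = 1017.88 mm⁴.
Hole 3 (subtracted): ⌀12, A = 113.097 mm², y = 17.5 mm, Ī = 1017.88 mm⁴.
Hole 4 (subtracted): ⌀12, A = 113.097 mm², y = 17.5 mm, Ī = 1017.88 mm⁴.
By symmetry the centroid is at mid-height, ȳ = 17.5 mm.
All pieces are centred on the horizontal centroidal axis, so I = ΣĪ (holes subtracted) = 621 189 mm⁴.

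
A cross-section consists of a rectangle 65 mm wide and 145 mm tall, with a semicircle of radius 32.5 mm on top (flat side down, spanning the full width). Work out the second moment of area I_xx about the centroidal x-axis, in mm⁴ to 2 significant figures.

Split into non-overlapping primitives; take the origin at the lower-left of the bounding box.
Rectangular body: 65 × 145, A = 9 425 mm², y = 72.5 mm, Ī = 16 513 385 mm⁴.
Semicircular cap: semicircle r = 32.5, A = 1 659 mm², y = 158.8 mm, Ī = 122 452 mm⁴.
Centroid: ȳ = ΣA·y / ΣA = 85.42 mm.
Transfer each piece to the centroidal x-axis using Ī + A·d² with d = y − 85.42:
  rectangular body: d = -12.92 mm → contributes +18 085 937 mm⁴
  semicircular cap: d = 73.38 mm → contributes +9 055 500 mm⁴
Total I = 27 141 438 mm⁴.

I_xx ≈ 2.7 × 10⁷ mm⁴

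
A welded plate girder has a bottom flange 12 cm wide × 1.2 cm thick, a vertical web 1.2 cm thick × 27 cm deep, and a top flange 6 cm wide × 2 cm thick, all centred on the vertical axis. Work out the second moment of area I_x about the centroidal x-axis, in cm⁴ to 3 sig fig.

I_x ≈ 7350 cm⁴

Decompose the section into non-overlapping parts with the origin at the bottom-left of its bounding rectangle.
Bottom plate: 12 × 1.2, A = 14.4 cm², y = 0.6 cm, Ī = 1.728 cm⁴.
Web plate: 1.2 × 27, A = 32.4 cm², y = 14.7 cm, Ī = 1968.3 cm⁴.
Top plate: 6 × 2, A = 12 cm², y = 29.2 cm, Ī = 4 cm⁴.
Centroid: ȳ = ΣA·y / ΣA = 14.206 cm.
Transfer each piece to the centroidal x-axis using Ī + A·d² with d = y − 14.206:
  bottom plate: d = -13.606 cm → contributes +2667.6 cm⁴
  web plate: d = 0.49388 cm → contributes +1976.2 cm⁴
  top plate: d = 14.994 cm → contributes +2701.8 cm⁴
Total I = 7345.5 cm⁴.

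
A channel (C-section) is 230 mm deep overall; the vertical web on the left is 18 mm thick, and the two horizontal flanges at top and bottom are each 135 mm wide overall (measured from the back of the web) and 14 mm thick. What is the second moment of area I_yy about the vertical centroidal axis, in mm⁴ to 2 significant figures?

Break the section into simple shapes (no overlaps), measuring from the bottom-left corner of the bounding box.
Web: 18 × 230, A = 4 140 mm², x = 9 mm, Ī = 111 780 mm⁴.
Top flange (beyond web): 117 × 14, A = 1 638 mm², x = 76.5 mm, Ī = 1 868 549 mm⁴.
Bottom flange (beyond web): 117 × 14, A = 1 638 mm², x = 76.5 mm, Ī = 1 868 549 mm⁴.
Centroid: x̄ = ΣA·x / ΣA = 38.82 mm.
Transfer each piece to the vertical centroidal axis using Ī + A·d² with d = x − 38.82:
  web: d = -29.82 mm → contributes +3 792 699 mm⁴
  top flange (beyond web): d = 37.68 mm → contributes +4 194 404 mm⁴
  bottom flange (beyond web): d = 37.68 mm → contributes +4 194 404 mm⁴
Total I = 12 181 506 mm⁴.

I_yy ≈ 1.2 × 10⁷ mm⁴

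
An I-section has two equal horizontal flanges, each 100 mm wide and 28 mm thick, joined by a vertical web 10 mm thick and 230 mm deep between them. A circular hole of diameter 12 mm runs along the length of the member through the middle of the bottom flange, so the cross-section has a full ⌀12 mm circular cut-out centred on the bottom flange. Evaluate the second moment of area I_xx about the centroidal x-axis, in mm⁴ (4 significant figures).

Split into non-overlapping primitives; take the origin at the lower-left of the bounding box.
Bottom flange: 100 × 28, A = 2 800 mm², y = 14 mm, Ī = 182 933 mm⁴.
Web: 10 × 230, A = 2 300 mm², y = 143 mm, Ī = 10 139 167 mm⁴.
Top flange: 100 × 28, A = 2 800 mm², y = 272 mm, Ī = 182 933 mm⁴.
Hole (subtracted): ⌀12, A = 113.097 mm², y = 14 mm, Ī = 1017.88 mm⁴.
Centroid: ȳ = ΣA·y / ΣA = 144.874 mm.
Transfer each piece to the centroidal x-axis using Ī + A·d² with d = y − 144.874:
  bottom flange: d = -130.874 mm → contributes +48 141 052 mm⁴
  web: d = -1.8736 mm → contributes +10 147 241 mm⁴
  top flange: d = 127.126 mm → contributes +45 434 072 mm⁴
  hole: d = -130.874 mm → contributes −1 938 138 mm⁴
Total I = 101 784 228 mm⁴.

I_xx ≈ 1.018 × 10⁸ mm⁴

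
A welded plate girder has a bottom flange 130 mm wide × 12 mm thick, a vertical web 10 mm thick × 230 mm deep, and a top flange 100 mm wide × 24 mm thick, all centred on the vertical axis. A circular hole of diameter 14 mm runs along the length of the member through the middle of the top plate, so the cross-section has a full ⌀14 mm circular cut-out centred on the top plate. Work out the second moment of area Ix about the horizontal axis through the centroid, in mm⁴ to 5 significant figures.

Ix ≈ 6.7813 × 10⁷ mm⁴

Split into non-overlapping primitives; take the origin at the lower-left of the bounding box.
Bottom plate: 130 × 12, A = 1 560 mm², y = 6 mm, Ī = 18 720 mm⁴.
Web plate: 10 × 230, A = 2 300 mm², y = 127 mm, Ī = 10 139 167 mm⁴.
Top plate: 100 × 24, A = 2 400 mm², y = 254 mm, Ī = 115 200 mm⁴.
Hole (subtracted): ⌀14, A = 153.938 mm², y = 254 mm, Ī = 1885.741 mm⁴.
Centroid: ȳ = ΣA·y / ΣA = 142.8023 mm.
Transfer each piece to the horizontal axis through the centroid using Ī + A·d² with d = y − 142.8023:
  bottom plate: d = -136.8023 mm → contributes +29 213 919 mm⁴
  web plate: d = -15.80231 mm → contributes +10 713 506 mm⁴
  top plate: d = 111.1977 mm → contributes +29 791 024 mm⁴
  hole: d = 111.1977 mm → contributes −1 905 318 mm⁴
Total I = 67 813 132 mm⁴.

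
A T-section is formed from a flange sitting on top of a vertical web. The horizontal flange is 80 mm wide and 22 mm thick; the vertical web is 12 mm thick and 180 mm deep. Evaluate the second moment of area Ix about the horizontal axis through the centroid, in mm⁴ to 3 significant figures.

Ix ≈ 1.58 × 10⁷ mm⁴

Break the section into simple shapes (no overlaps), measuring from the bottom-left corner of the bounding box.
Flange: 80 × 22, A = 1 760 mm², y = 191 mm, Ī = 70 987 mm⁴.
Web: 12 × 180, A = 2 160 mm², y = 90 mm, Ī = 5 832 000 mm⁴.
Centroid: ȳ = ΣA·y / ΣA = 135.35 mm.
Transfer each piece to the horizontal axis through the centroid using Ī + A·d² with d = y − 135.35:
  flange: d = 55.653 mm → contributes +5 522 170 mm⁴
  web: d = -45.347 mm → contributes +10 273 705 mm⁴
Total I = 15 795 875 mm⁴.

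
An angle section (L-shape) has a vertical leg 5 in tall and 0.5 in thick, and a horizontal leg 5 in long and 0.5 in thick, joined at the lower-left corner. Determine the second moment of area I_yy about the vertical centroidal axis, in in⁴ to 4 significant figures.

Break the section into simple shapes (no overlaps), measuring from the bottom-left corner of the bounding box.
Vertical leg: 0.5 × 5, A = 2.5 in², x = 0.25 in, Ī = 0.0520833 in⁴.
Horizontal leg (remainder): 4.5 × 0.5, A = 2.25 in², x = 2.75 in, Ī = 3.79688 in⁴.
Centroid: x̄ = ΣA·x / ΣA = 1.43421 in.
Transfer each piece to the vertical centroidal axis using Ī + A·d² with d = x − 1.43421:
  vertical leg: d = -1.18421 in → contributes +3.55797 in⁴
  horizontal leg (remainder): d = 1.31579 in → contributes +7.6923 in⁴
Total I = 11.2503 in⁴.

I_yy ≈ 11.25 in⁴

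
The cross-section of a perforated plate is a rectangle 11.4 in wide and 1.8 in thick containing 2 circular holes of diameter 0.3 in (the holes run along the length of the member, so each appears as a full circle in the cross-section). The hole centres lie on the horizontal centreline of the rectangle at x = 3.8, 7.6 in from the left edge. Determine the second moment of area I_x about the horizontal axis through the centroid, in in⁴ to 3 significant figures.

Decompose the section into non-overlapping parts with the origin at the bottom-left of its bounding rectangle.
Plate: 11.4 × 1.8, A = 20.52 in², y = 0.9 in, Ī = 5.5404 in⁴.
Hole 1 (subtracted): ⌀0.3, A = 0.070686 in², y = 0.9 in, Ī = 0.00039761 in⁴.
Hole 2 (subtracted): ⌀0.3, A = 0.070686 in², y = 0.9 in, Ī = 0.00039761 in⁴.
By symmetry the centroid is at mid-height, ȳ = 0.9 in.
All pieces are centred on the horizontal axis through the centroid, so I = ΣĪ (holes subtracted) = 5.5396 in⁴.

I_x ≈ 5.54 in⁴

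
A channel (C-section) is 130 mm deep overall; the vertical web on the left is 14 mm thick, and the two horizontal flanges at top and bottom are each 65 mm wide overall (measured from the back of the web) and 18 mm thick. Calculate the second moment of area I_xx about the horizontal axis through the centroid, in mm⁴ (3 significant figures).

I_xx ≈ 8.37 × 10⁶ mm⁴

Treat the section as a set of non-overlapping primitives; coordinates are from the bounding-box lower-left.
Web: 14 × 130, A = 1 820 mm², y = 65 mm, Ī = 2 563 167 mm⁴.
Top flange (beyond web): 51 × 18, A = 918 mm², y = 121 mm, Ī = 24 786 mm⁴.
Bottom flange (beyond web): 51 × 18, A = 918 mm², y = 9 mm, Ī = 24 786 mm⁴.
By symmetry the centroid is at mid-height, ȳ = 65 mm.
Transfer each piece to the horizontal axis through the centroid using Ī + A·d² with d = y − 65:
  web: d = 0 mm → contributes +2 563 167 mm⁴
  top flange (beyond web): d = 56 mm → contributes +2 903 634 mm⁴
  bottom flange (beyond web): d = -56 mm → contributes +2 903 634 mm⁴
Total I = 8 370 435 mm⁴.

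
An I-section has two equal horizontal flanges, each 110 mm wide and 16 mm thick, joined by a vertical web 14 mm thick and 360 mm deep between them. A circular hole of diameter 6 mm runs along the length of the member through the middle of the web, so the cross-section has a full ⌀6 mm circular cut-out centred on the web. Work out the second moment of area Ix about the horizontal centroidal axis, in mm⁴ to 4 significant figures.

Ix ≈ 1.789 × 10⁸ mm⁴

Treat the section as a set of non-overlapping primitives; coordinates are from the bounding-box lower-left.
Bottom flange: 110 × 16, A = 1 760 mm², y = 8 mm, Ī = 37546.7 mm⁴.
Web: 14 × 360, A = 5 040 mm², y = 196 mm, Ī = 54 432 000 mm⁴.
Top flange: 110 × 16, A = 1 760 mm², y = 384 mm, Ī = 37546.7 mm⁴.
Hole (subtracted): ⌀6, A = 28.2743 mm², y = 196 mm, Ī = 63.6173 mm⁴.
By symmetry the centroid is at mid-height, ȳ = 196 mm.
Transfer each piece to the horizontal centroidal axis using Ī + A·d² with d = y − 196:
  bottom flange: d = -188 mm → contributes +62 242 987 mm⁴
  web: d = 0 mm → contributes +54 432 000 mm⁴
  top flange: d = 188 mm → contributes +62 242 987 mm⁴
  hole: d = 0 mm → contributes −63.6173 mm⁴
Total I = 178 917 910 mm⁴.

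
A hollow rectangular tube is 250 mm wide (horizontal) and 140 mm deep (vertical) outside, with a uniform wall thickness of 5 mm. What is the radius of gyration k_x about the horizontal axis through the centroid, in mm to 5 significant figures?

Decompose the section into non-overlapping parts with the origin at the bottom-left of its bounding rectangle.
Outer rectangle: 250 × 140, A = 35 000 mm², y = 70 mm, Ī = 57 166 667 mm⁴.
Inner void (subtracted): 240 × 130, A = 31 200 mm², y = 70 mm, Ī = 43 940 000 mm⁴.
By symmetry the centroid is at mid-height, ȳ = 70 mm.
All pieces are centred on the horizontal axis through the centroid, so I = ΣĪ (holes subtracted) = 13 226 667 mm⁴.
Radius of gyration: k = √(I/A) = √(13 226 667 / 3 800) = 58.99747 mm.

k_x ≈ 58.997 mm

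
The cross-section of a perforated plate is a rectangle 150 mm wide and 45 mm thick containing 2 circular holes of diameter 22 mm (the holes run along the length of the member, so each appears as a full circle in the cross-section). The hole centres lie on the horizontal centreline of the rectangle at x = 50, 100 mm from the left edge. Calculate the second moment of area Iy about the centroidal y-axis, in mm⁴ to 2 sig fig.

Split into non-overlapping primitives; take the origin at the lower-left of the bounding box.
Plate: 150 × 45, A = 6 750 mm², x = 75 mm, Ī = 12 656 250 mm⁴.
Hole 1 (subtracted): ⌀22, A = 380.1 mm², x = 50 mm, Ī = 11 499 mm⁴.
Hole 2 (subtracted): ⌀22, A = 380.1 mm², x = 100 mm, Ī = 11 499 mm⁴.
By symmetry the centroid is at mid-width, x̄ = 75 mm.
Transfer each piece to the centroidal y-axis using Ī + A·d² with d = x − 75:
  plate: d = 0 mm → contributes +12 656 250 mm⁴
  hole 1: d = -25 mm → contributes −249 082 mm⁴
  hole 2: d = 25 mm → contributes −249 082 mm⁴
Total I = 12 158 086 mm⁴.

Iy ≈ 1.2 × 10⁷ mm⁴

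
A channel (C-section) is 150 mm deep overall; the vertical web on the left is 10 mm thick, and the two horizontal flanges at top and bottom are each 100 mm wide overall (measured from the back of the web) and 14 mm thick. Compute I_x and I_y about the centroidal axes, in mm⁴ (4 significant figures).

I_x ≈ 1.451 × 10⁷ mm⁴, I_y ≈ 4.064 × 10⁶ mm⁴

Decompose the section into non-overlapping parts with the origin at the bottom-left of its bounding rectangle.
Web: 10 × 150, A = 1 500 mm², y = 75 mm, Ī = 2 812 500 mm⁴.
Top flange (beyond web): 90 × 14, A = 1 260 mm², y = 143 mm, Ī = 20 580 mm⁴.
Bottom flange (beyond web): 90 × 14, A = 1 260 mm², y = 7 mm, Ī = 20 580 mm⁴.
By symmetry the centroid is at mid-height, ȳ = 75 mm.
Transfer each piece to the centroidal x-axis using Ī + A·d² with d = y − 75:
  web: d = 0 mm → contributes +2 812 500 mm⁴
  top flange (beyond web): d = 68 mm → contributes +5 846 820 mm⁴
  bottom flange (beyond web): d = -68 mm → contributes +5 846 820 mm⁴
Total I = 14 506 140 mm⁴.
For the y-axis: x̄ = 36.3433 mm.
Repeating about the centroidal y-axis gives I_y = 4 064 246 mm⁴.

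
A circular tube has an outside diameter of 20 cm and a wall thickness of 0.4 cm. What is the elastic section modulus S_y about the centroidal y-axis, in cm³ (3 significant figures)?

Split into non-overlapping primitives; take the origin at the lower-left of the bounding box.
Outer circle: ⌀20, A = 314.16 cm², x = 10 cm, Ī = 7 854 cm⁴.
Bore (subtracted): ⌀19.2, A = 289.53 cm², x = 10 cm, Ī = 6670.8 cm⁴.
By symmetry the centroid is at mid-width, x̄ = 10 cm.
All pieces are centred on the centroidal y-axis, so I = ΣĪ (holes subtracted) = 1183.2 cm⁴.
Extreme fibre distance c = 10 cm; S = I/c = 118.32 cm³.

S_y ≈ 118 cm³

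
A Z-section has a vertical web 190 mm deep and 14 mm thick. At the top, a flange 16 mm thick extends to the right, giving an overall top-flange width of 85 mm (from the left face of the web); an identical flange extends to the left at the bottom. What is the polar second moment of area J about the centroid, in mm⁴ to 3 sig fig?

J ≈ 3.03 × 10⁷ mm⁴

Treat the section as a set of non-overlapping primitives; coordinates are from the bounding-box lower-left.
Web: 14 × 190, A = 2 660 mm², y = 95 mm, Ī = 8 002 167 mm⁴.
Top flange (beyond web): 71 × 16, A = 1 136 mm², y = 182 mm, Ī = 24 235 mm⁴.
Bottom flange (beyond web): 71 × 16, A = 1 136 mm², y = 8 mm, Ī = 24 235 mm⁴.
Centroid: ȳ = ΣA·y / ΣA = 95 mm.
Transfer each piece to the centroidal x-axis using Ī + A·d² with d = y − 95:
  web: d = 0 mm → contributes +8 002 167 mm⁴
  top flange (beyond web): d = 87 mm → contributes +8 622 619 mm⁴
  bottom flange (beyond web): d = -87 mm → contributes +8 622 619 mm⁴
Total I = 25 247 404 mm⁴.
For the y-axis: x̄ = 78 mm.
Repeating about the centroidal y-axis gives I_y = 5 101 676 mm⁴.
Polar second moment: J = I_x + I_y = 30 349 080 mm⁴.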